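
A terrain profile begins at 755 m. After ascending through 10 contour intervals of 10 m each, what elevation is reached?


elevation = 755 + 10 * 10 = 855 m

855 m


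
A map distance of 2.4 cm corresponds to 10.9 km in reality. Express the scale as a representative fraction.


ground = 10.9 km = 1090000 cm; RF denominator = ground / map = 1090000 / 2.4 ≈ 454167; RF = 1:454167

1:454167


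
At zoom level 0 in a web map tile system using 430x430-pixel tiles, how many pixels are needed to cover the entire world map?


tiles per axis = 2^0 = 1
total tiles = 1^2 = 1
pixels per axis = 1 * 430 = 430
total pixels = 430^2 = 184900

184900 pixels


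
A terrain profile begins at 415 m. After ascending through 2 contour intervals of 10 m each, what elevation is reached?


elevation = 415 + 2 * 10 = 435 m

435 m


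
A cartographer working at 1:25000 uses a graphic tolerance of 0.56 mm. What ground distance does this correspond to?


ground = 0.56 mm * 25000 / 1000 = 14.0 m

14.0 m


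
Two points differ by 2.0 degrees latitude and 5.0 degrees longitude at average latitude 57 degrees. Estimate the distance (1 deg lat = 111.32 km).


dlat_km = 2.0 * 111.32 = 222.64
dlon_km = 5.0 * 111.32 * cos(57) ≈ 303.146
dist = sqrt(222.64^2 + 303.146^2) ≈ 376.1 km

376.1 km


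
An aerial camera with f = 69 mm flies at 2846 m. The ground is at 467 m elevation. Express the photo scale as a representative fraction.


scale = f / (H - h) = 69 mm / 2379 m = 69 / 2379000 = 1:34478

1:34478


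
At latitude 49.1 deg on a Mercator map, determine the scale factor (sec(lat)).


SF = 1 / cos(49.1) = 1 / 0.654741 = 1.527

1.527


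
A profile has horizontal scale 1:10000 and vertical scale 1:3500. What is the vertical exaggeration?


VE = horizontal_scale / vertical_scale = 10000 / 3500 ≈ 2.9

2.9x


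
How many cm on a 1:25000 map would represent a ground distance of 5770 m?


map_cm = 5770 * 100 / 25000 = 23.08 cm

23.08 cm


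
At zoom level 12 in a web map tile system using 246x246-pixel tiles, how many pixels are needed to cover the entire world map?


tiles per axis = 2^12 = 4096
total tiles = 4096^2 = 16777216
pixels per axis = 4096 * 246 = 1007616
total pixels = 1007616^2 = 1015290003456

1015290003456 pixels


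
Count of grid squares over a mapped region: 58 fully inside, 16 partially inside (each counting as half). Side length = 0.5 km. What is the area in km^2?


effective squares = 58 + 16 * 0.5 = 66.0
area = 66.0 * 0.25 = 16.5 km^2

16.5 km^2


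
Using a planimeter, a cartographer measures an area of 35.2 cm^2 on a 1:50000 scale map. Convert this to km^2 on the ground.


ground_area = 35.2 * (50000/100)^2 = 8800000.0 m^2 = 8.8 km^2

8.8 km^2


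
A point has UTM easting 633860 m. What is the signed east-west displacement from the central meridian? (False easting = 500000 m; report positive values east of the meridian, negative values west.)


displacement = 633860 - 500000 = 133860 m

133860 m


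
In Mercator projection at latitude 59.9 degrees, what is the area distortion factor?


area_distortion = 1/cos^2(59.9) = 3.976

3.976


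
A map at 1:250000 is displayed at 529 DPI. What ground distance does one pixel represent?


pixel_cm = 2.54 / 529 ≈ 0.004802 cm
ground = pixel_cm * 250000 / 100 = 2.54 * 250000 / (529 * 100) = 635000 / 52900 ≈ 12.0 m

12.0 m


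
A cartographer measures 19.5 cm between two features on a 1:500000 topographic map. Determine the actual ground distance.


ground = 19.5 cm * 500000 / 100 = 97500.0 m = 97.5 km

97.5 km


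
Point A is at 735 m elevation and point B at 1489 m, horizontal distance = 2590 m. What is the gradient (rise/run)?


gradient = (1489 - 735) / 2590 = 754 / 2590 = 0.2911

0.2911


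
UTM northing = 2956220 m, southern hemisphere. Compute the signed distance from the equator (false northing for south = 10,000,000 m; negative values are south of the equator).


For southern: actual = 2956220 - 10000000 = -7043780 m

-7043780 m


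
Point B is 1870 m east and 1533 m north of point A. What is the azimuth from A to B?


az = atan2(1870, 1533) = 50.7 deg
adjusted to 0-360: 50.7 degrees

50.7 degrees


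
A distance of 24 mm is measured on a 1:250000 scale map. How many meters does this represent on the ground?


ground = 24 mm * 250000 / 1000 = 6000.0 m

6000.0 m


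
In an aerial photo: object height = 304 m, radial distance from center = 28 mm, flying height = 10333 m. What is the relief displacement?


d = h * r / H = 304 * 28 / 10333 = 0.82 mm

0.82 mm


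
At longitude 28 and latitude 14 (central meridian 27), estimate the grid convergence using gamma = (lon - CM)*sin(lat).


gamma = (28 - 27) * sin(14) = 1 * 0.241922 = 0.242 degrees

0.242 degrees


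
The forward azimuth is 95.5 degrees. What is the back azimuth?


back azimuth = (95.5 + 180) mod 360 = 275.5 degrees

275.5 degrees


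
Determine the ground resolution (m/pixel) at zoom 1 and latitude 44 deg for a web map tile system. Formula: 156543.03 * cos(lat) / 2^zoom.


res = 156543.03 * cos(44) / 2^1 = 156543.03 * 0.7193398 / 2 = 56303.82 m/pixel

56303.82 m/pixel


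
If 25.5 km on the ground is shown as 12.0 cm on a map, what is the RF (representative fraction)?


ground = 25.5 km = 2550000 cm; RF denominator = ground / map = 2550000 / 12.0 = 212500; RF = 1:212500

1:212500


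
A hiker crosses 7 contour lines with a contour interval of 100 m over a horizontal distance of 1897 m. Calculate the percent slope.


elevation change = 7 * 100 = 700 m
slope = 700 / 1897 * 100 = 36.9%

36.9%


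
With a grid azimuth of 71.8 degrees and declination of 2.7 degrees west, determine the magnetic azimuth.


magnetic azimuth = grid azimuth - declination (east +ve)
mag_az = 71.8 - -2.7 = 74.5 degrees

74.5 degrees


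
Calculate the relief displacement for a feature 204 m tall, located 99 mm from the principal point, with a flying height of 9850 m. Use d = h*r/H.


d = h * r / H = 204 * 99 / 9850 = 2.05 mm

2.05 mm


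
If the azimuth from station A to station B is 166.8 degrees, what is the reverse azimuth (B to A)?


back azimuth = (166.8 + 180) mod 360 = 346.8 degrees

346.8 degrees


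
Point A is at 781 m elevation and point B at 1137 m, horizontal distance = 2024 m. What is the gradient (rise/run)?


gradient = (1137 - 781) / 2024 = 356 / 2024 = 0.1759

0.1759


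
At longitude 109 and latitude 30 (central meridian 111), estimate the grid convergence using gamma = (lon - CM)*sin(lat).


gamma = (109 - 111) * sin(30) = -2 * 0.5 = -1.0 degrees

-1.0 degrees


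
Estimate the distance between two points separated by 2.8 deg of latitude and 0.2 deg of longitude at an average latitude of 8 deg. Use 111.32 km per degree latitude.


dlat_km = 2.8 * 111.32 = 311.696
dlon_km = 0.2 * 111.32 * cos(8) ≈ 22.047
dist = sqrt(311.696^2 + 22.047^2) ≈ 312.5 km

312.5 km


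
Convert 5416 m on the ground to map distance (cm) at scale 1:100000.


map_cm = 5416 * 100 / 100000 = 5.416 cm ≈ 5.42 cm

5.42 cm


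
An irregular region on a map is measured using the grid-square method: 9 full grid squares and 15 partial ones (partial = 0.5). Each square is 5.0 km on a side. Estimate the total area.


effective squares = 9 + 15 * 0.5 = 16.5
area = 16.5 * 25.0 = 412.5 km^2

412.5 km^2


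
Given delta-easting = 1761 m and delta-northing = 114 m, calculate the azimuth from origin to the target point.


az = atan2(1761, 114) = 86.3 deg
adjusted to 0-360: 86.3 degrees

86.3 degrees


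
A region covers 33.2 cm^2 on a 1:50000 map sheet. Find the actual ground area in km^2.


ground_area = 33.2 * (50000/100)^2 = 8300000.0 m^2 = 8.3 km^2

8.3 km^2


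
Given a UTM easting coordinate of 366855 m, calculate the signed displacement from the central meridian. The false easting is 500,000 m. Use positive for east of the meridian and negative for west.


displacement = 366855 - 500000 = -133145 m

-133145 m


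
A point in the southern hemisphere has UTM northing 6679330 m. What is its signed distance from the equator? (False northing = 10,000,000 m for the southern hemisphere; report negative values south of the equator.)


For southern: actual = 6679330 - 10000000 = -3320670 m

-3320670 m


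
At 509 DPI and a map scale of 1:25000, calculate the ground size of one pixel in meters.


pixel_cm = 2.54 / 509 ≈ 0.00499 cm
ground = pixel_cm * 25000 / 100 = 2.54 * 25000 / (509 * 100) = 63500 / 50900 ≈ 1.25 m

1.25 m


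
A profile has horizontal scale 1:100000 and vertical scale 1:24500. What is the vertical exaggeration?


VE = horizontal_scale / vertical_scale = 100000 / 24500 ≈ 4.1

4.1x


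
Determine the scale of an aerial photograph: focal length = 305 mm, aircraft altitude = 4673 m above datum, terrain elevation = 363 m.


scale = f / (H - h) = 305 mm / 4310 m = 305 / 4310000 = 1:14131

1:14131


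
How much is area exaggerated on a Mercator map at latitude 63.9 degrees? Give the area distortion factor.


area_distortion = 1/cos^2(63.9) = 5.167

5.167


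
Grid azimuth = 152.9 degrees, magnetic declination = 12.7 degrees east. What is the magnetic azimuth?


magnetic azimuth = grid azimuth - declination (east +ve)
mag_az = 152.9 - 12.7 = 140.2 degrees

140.2 degrees


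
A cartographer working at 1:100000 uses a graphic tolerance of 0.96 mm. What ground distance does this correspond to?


ground = 0.96 mm * 100000 / 1000 = 96.0 m

96.0 m


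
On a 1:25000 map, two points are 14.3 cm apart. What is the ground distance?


ground = 14.3 cm * 25000 / 100 = 3575.0 m = 3.575 km

3.575 km


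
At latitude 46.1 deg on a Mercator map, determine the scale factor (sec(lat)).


SF = 1 / cos(46.1) = 1 / 0.693402 = 1.442

1.442


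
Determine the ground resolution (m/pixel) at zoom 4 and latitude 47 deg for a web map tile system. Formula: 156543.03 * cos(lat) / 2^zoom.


res = 156543.03 * cos(47) / 2^4 = 156543.03 * 0.68199836 / 16 = 6672.63 m/pixel

6672.63 m/pixel


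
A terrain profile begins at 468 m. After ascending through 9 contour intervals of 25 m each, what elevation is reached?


elevation = 468 + 9 * 25 = 693 m

693 m


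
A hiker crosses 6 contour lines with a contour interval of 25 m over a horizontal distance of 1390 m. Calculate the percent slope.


elevation change = 6 * 25 = 150 m
slope = 150 / 1390 * 100 = 10.8%

10.8%


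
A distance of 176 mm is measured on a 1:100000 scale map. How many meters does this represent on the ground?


ground = 176 mm * 100000 / 1000 = 17600.0 m

17600.0 m


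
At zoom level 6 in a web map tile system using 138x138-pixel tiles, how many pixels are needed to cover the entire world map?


tiles per axis = 2^6 = 64
total tiles = 64^2 = 4096
pixels per axis = 64 * 138 = 8832
total pixels = 8832^2 = 78004224

78004224 pixels


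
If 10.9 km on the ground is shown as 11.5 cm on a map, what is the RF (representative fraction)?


ground = 10.9 km = 1090000 cm; RF denominator = ground / map = 1090000 / 11.5 ≈ 94783; RF = 1:94783

1:94783


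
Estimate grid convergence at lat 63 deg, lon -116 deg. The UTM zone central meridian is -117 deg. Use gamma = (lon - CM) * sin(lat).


gamma = (-116 - -117) * sin(63) = 1 * 0.891007 = 0.891 degrees

0.891 degrees


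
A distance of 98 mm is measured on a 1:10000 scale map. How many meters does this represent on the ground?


ground = 98 mm * 10000 / 1000 = 980.0 m

980.0 m


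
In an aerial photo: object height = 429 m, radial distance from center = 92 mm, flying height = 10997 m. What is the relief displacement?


d = h * r / H = 429 * 92 / 10997 = 3.59 mm

3.59 mm


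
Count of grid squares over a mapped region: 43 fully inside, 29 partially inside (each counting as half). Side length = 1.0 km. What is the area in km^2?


effective squares = 43 + 29 * 0.5 = 57.5
area = 57.5 * 1.0 = 57.5 km^2

57.5 km^2


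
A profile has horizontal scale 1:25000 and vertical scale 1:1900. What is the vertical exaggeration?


VE = horizontal_scale / vertical_scale = 25000 / 1900 ≈ 13.2

13.2x


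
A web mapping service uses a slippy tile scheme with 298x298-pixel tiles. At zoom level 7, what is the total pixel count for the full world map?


tiles per axis = 2^7 = 128
total tiles = 128^2 = 16384
pixels per axis = 128 * 298 = 38144
total pixels = 38144^2 = 1454964736

1454964736 pixels


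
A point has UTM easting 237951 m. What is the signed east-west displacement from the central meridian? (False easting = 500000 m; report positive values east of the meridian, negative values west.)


displacement = 237951 - 500000 = -262049 m

-262049 m


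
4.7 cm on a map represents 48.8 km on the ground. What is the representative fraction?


ground = 48.8 km = 4880000 cm; RF denominator = ground / map = 4880000 / 4.7 ≈ 1038298; RF = 1:1038298

1:1038298


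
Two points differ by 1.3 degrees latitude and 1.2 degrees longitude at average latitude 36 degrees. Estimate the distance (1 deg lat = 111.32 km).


dlat_km = 1.3 * 111.32 = 144.716
dlon_km = 1.2 * 111.32 * cos(36) ≈ 108.072
dist = sqrt(144.716^2 + 108.072^2) ≈ 180.6 km

180.6 km


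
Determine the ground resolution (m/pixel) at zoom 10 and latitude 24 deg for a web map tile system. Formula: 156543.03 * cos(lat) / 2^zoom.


res = 156543.03 * cos(24) / 2^10 = 156543.03 * 0.91354546 / 1024 = 139.66 m/pixel

139.66 m/pixel


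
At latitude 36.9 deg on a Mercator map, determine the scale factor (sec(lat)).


SF = 1 / cos(36.9) = 1 / 0.799685 = 1.25

1.25


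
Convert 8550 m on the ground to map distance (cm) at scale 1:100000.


map_cm = 8550 * 100 / 100000 = 8.55 cm

8.55 cm


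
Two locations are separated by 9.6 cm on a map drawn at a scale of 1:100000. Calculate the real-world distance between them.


ground = 9.6 cm * 100000 / 100 = 9600.0 m = 9.6 km

9.6 km


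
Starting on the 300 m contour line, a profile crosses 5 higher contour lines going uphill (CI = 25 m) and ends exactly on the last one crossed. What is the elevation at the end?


elevation = 300 + 5 * 25 = 425 m

425 m


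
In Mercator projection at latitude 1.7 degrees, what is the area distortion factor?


area_distortion = 1/cos^2(1.7) = 1.001

1.001


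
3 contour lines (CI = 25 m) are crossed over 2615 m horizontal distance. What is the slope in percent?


elevation change = 3 * 25 = 75 m
slope = 75 / 2615 * 100 = 2.9%

2.9%


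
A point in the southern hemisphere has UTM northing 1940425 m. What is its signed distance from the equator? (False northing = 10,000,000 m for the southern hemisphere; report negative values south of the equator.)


For southern: actual = 1940425 - 10000000 = -8059575 m

-8059575 m


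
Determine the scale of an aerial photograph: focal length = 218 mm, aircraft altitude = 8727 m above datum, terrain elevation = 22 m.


scale = f / (H - h) = 218 mm / 8705 m = 218 / 8705000 = 1:39931

1:39931


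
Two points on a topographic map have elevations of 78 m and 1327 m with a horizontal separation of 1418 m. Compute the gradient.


gradient = (1327 - 78) / 1418 = 1249 / 1418 = 0.8808

0.8808


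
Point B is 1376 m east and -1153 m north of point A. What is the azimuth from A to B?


az = atan2(1376, -1153) = 130.0 deg
adjusted to 0-360: 130.0 degrees

130.0 degrees


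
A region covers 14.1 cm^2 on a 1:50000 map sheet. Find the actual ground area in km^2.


ground_area = 14.1 * (50000/100)^2 = 3525000.0 m^2 = 3.525 km^2

3.525 km^2


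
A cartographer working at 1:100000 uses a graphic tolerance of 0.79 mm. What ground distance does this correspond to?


ground = 0.79 mm * 100000 / 1000 = 79.0 m

79.0 m


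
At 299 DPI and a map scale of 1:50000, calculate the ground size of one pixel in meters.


pixel_cm = 2.54 / 299 ≈ 0.008495 cm
ground = pixel_cm * 50000 / 100 = 2.54 * 50000 / (299 * 100) = 127000 / 29900 ≈ 4.25 m

4.25 m


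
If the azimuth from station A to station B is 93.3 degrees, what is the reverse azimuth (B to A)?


back azimuth = (93.3 + 180) mod 360 = 273.3 degrees

273.3 degrees


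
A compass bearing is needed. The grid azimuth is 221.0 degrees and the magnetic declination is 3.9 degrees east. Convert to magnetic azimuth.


magnetic azimuth = grid azimuth - declination (east +ve)
mag_az = 221.0 - 3.9 = 217.1 degrees

217.1 degrees


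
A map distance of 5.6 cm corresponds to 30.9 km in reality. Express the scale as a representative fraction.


ground = 30.9 km = 3090000 cm; RF denominator = ground / map = 3090000 / 5.6 ≈ 551786; RF = 1:551786

1:551786


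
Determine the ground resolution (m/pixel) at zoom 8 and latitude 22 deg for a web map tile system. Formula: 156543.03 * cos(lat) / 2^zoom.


res = 156543.03 * cos(22) / 2^8 = 156543.03 * 0.92718385 / 256 = 566.97 m/pixel

566.97 m/pixel


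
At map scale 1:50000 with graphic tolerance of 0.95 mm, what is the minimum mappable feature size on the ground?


ground = 0.95 mm * 50000 / 1000 = 47.5 m

47.5 m


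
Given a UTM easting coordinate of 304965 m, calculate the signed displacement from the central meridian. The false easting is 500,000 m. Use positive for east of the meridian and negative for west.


displacement = 304965 - 500000 = -195035 m

-195035 m


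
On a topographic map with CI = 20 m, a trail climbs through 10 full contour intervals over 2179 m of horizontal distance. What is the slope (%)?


elevation change = 10 * 20 = 200 m
slope = 200 / 2179 * 100 = 9.2%

9.2%


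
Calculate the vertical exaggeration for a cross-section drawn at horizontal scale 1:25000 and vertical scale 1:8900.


VE = horizontal_scale / vertical_scale = 25000 / 8900 ≈ 2.8

2.8x


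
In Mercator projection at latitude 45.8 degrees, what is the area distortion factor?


area_distortion = 1/cos^2(45.8) = 2.057

2.057


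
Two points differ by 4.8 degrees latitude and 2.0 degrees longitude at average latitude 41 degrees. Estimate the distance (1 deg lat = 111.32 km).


dlat_km = 4.8 * 111.32 = 534.336
dlon_km = 2.0 * 111.32 * cos(41) ≈ 168.029
dist = sqrt(534.336^2 + 168.029^2) ≈ 560.1 km

560.1 km


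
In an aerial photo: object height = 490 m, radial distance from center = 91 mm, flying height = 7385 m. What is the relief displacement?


d = h * r / H = 490 * 91 / 7385 = 6.04 mm

6.04 mm


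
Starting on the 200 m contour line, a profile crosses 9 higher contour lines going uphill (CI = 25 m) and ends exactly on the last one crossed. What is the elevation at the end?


elevation = 200 + 9 * 25 = 425 m

425 m


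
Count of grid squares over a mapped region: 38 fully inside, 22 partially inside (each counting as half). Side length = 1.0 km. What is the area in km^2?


effective squares = 38 + 22 * 0.5 = 49.0
area = 49.0 * 1.0 = 49.0 km^2

49.0 km^2


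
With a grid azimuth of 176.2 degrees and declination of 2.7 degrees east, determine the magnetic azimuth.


magnetic azimuth = grid azimuth - declination (east +ve)
mag_az = 176.2 - 2.7 = 173.5 degrees

173.5 degrees


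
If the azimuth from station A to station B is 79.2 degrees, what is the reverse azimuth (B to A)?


back azimuth = (79.2 + 180) mod 360 = 259.2 degrees

259.2 degrees


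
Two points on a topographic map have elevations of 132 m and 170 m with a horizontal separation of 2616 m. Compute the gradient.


gradient = (170 - 132) / 2616 = 38 / 2616 = 0.0145

0.0145


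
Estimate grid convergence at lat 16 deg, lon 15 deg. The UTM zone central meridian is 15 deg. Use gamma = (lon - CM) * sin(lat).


gamma = (15 - 15) * sin(16) = 0 * 0.275637 = 0.0 degrees

0.0 degrees


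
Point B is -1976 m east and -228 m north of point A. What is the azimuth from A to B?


az = atan2(-1976, -228) = -96.6 deg
adjusted to 0-360: 263.4 degrees

263.4 degrees


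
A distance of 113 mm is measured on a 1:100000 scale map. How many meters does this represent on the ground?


ground = 113 mm * 100000 / 1000 = 11300.0 m

11300.0 m


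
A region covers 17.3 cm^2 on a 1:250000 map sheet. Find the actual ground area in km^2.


ground_area = 17.3 * (250000/100)^2 = 108125000.0 m^2 = 108.125 km^2

108.125 km^2


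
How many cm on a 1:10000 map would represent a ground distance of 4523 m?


map_cm = 4523 * 100 / 10000 = 45.23 cm

45.23 cm


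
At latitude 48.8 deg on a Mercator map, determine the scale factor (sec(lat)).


SF = 1 / cos(48.8) = 1 / 0.658689 = 1.518

1.518


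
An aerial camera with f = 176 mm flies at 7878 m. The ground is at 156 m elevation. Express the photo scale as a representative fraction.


scale = f / (H - h) = 176 mm / 7722 m = 176 / 7722000 = 1:43875

1:43875


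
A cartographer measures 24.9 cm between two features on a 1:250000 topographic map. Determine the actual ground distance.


ground = 24.9 cm * 250000 / 100 = 62250.0 m = 62.25 km

62.25 km


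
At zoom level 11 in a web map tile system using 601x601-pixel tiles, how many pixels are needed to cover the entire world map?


tiles per axis = 2^11 = 2048
total tiles = 2048^2 = 4194304
pixels per axis = 2048 * 601 = 1230848
total pixels = 1230848^2 = 1514986799104

1514986799104 pixels


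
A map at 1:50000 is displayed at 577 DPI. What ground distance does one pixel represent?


pixel_cm = 2.54 / 577 ≈ 0.004402 cm
ground = pixel_cm * 50000 / 100 = 2.54 * 50000 / (577 * 100) = 127000 / 57700 ≈ 2.2 m

2.2 m


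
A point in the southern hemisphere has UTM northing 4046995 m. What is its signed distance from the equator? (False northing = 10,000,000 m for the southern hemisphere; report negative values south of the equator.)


For southern: actual = 4046995 - 10000000 = -5953005 m

-5953005 m


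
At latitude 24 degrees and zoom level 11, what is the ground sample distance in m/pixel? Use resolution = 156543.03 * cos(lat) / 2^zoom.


res = 156543.03 * cos(24) / 2^11 = 156543.03 * 0.91354546 / 2048 = 69.83 m/pixel

69.83 m/pixel


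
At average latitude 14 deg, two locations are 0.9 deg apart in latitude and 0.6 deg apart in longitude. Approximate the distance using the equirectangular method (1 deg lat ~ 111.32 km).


dlat_km = 0.9 * 111.32 = 100.188
dlon_km = 0.6 * 111.32 * cos(14) ≈ 64.808
dist = sqrt(100.188^2 + 64.808^2) ≈ 119.3 km

119.3 km


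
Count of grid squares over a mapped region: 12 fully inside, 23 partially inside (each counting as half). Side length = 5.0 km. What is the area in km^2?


effective squares = 12 + 23 * 0.5 = 23.5
area = 23.5 * 25.0 = 587.5 km^2

587.5 km^2


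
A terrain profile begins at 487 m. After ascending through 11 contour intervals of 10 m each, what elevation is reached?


elevation = 487 + 11 * 10 = 597 m

597 m


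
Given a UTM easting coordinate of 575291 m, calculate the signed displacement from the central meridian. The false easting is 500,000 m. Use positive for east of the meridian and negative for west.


displacement = 575291 - 500000 = 75291 m

75291 m


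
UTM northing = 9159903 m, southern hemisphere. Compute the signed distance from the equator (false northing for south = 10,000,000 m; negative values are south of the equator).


For southern: actual = 9159903 - 10000000 = -840097 m

-840097 m


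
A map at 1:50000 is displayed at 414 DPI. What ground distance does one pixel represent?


pixel_cm = 2.54 / 414 ≈ 0.006135 cm
ground = pixel_cm * 50000 / 100 = 2.54 * 50000 / (414 * 100) = 127000 / 41400 ≈ 3.07 m

3.07 m


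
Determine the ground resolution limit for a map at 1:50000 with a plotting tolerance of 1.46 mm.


ground = 1.46 mm * 50000 / 1000 = 73.0 m

73.0 m


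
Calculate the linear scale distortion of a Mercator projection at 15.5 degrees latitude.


SF = 1 / cos(15.5) = 1 / 0.96363 = 1.038

1.038


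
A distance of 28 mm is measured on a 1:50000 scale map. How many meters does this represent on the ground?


ground = 28 mm * 50000 / 1000 = 1400.0 m

1400.0 m


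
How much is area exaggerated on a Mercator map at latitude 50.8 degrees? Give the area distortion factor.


area_distortion = 1/cos^2(50.8) = 2.503

2.503


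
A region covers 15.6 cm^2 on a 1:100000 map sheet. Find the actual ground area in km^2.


ground_area = 15.6 * (100000/100)^2 = 15600000.0 m^2 = 15.6 km^2

15.6 km^2


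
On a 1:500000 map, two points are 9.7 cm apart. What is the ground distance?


ground = 9.7 cm * 500000 / 100 = 48500.0 m = 48.5 km

48.5 km


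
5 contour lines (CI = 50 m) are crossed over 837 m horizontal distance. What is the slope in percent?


elevation change = 5 * 50 = 250 m
slope = 250 / 837 * 100 = 29.9%

29.9%


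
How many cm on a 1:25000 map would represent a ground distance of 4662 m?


map_cm = 4662 * 100 / 25000 = 18.648 cm ≈ 18.65 cm

18.65 cm


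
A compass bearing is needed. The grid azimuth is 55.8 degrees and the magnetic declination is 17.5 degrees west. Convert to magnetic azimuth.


magnetic azimuth = grid azimuth - declination (east +ve)
mag_az = 55.8 - -17.5 = 73.3 degrees

73.3 degrees


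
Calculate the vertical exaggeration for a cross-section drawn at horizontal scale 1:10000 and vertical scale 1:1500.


VE = horizontal_scale / vertical_scale = 10000 / 1500 ≈ 6.7

6.7x


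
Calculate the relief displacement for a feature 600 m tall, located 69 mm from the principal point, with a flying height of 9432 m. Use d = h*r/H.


d = h * r / H = 600 * 69 / 9432 = 4.39 mm

4.39 mm


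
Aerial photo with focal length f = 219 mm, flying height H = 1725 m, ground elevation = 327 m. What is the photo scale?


scale = f / (H - h) = 219 mm / 1398 m = 219 / 1398000 = 1:6384

1:6384


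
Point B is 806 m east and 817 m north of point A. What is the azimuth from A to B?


az = atan2(806, 817) = 44.6 deg
adjusted to 0-360: 44.6 degrees

44.6 degrees


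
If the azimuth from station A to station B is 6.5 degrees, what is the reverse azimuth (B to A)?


back azimuth = (6.5 + 180) mod 360 = 186.5 degrees

186.5 degrees


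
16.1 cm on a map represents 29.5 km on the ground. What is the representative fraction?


ground = 29.5 km = 2950000 cm; RF denominator = ground / map = 2950000 / 16.1 ≈ 183230; RF = 1:183230

1:183230


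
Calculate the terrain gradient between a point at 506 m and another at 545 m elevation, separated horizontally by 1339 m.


gradient = (545 - 506) / 1339 = 39 / 1339 = 0.0291

0.0291


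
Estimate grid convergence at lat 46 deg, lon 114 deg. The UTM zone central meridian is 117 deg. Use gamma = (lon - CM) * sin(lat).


gamma = (114 - 117) * sin(46) = -3 * 0.71934 = -2.158 degrees

-2.158 degrees


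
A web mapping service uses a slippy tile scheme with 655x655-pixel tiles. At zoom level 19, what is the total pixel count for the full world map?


tiles per axis = 2^19 = 524288
total tiles = 524288^2 = 274877906944
pixels per axis = 524288 * 655 = 343408640
total pixels = 343408640^2 = 117929494026649600

117929494026649600 pixels


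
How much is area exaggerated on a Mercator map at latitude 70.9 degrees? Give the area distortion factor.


area_distortion = 1/cos^2(70.9) = 9.34

9.34


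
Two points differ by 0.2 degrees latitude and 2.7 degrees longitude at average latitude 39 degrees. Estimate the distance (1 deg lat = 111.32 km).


dlat_km = 0.2 * 111.32 = 22.264
dlon_km = 2.7 * 111.32 * cos(39) ≈ 233.582
dist = sqrt(22.264^2 + 233.582^2) ≈ 234.6 km

234.6 km


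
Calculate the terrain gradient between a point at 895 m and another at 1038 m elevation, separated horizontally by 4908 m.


gradient = (1038 - 895) / 4908 = 143 / 4908 = 0.0291

0.0291


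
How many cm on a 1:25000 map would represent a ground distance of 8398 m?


map_cm = 8398 * 100 / 25000 = 33.592 cm ≈ 33.59 cm

33.59 cm


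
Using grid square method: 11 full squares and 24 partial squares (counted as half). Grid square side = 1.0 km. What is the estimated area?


effective squares = 11 + 24 * 0.5 = 23.0
area = 23.0 * 1.0 = 23.0 km^2

23.0 km^2


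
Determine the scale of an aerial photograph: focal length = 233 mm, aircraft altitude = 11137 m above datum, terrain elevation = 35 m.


scale = f / (H - h) = 233 mm / 11102 m = 233 / 11102000 = 1:47648

1:47648


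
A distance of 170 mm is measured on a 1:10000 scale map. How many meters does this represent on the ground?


ground = 170 mm * 10000 / 1000 = 1700.0 m

1700.0 m


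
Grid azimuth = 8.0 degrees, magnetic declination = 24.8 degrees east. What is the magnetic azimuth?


magnetic azimuth = grid azimuth - declination (east +ve)
mag_az = 8.0 - 24.8 = 343.2 degrees

343.2 degrees


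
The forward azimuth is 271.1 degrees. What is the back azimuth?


back azimuth = (271.1 + 180) mod 360 = 91.1 degrees

91.1 degrees


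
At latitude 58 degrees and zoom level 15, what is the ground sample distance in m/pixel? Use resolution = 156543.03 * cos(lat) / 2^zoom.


res = 156543.03 * cos(58) / 2^15 = 156543.03 * 0.52991926 / 32768 = 2.53 m/pixel

2.53 m/pixel


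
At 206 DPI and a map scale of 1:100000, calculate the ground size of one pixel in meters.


pixel_cm = 2.54 / 206 ≈ 0.01233 cm
ground = pixel_cm * 100000 / 100 = 2.54 * 100000 / (206 * 100) = 254000 / 20600 ≈ 12.33 m

12.33 m


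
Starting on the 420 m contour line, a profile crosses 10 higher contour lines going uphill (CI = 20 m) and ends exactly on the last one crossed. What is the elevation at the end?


elevation = 420 + 10 * 20 = 620 m

620 m


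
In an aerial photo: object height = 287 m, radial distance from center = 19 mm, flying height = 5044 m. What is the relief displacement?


d = h * r / H = 287 * 19 / 5044 = 1.08 mm

1.08 mm


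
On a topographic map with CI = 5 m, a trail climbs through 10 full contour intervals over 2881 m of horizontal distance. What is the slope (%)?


elevation change = 10 * 5 = 50 m
slope = 50 / 2881 * 100 = 1.7%

1.7%


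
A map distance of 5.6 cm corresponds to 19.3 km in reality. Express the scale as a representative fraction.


ground = 19.3 km = 1930000 cm; RF denominator = ground / map = 1930000 / 5.6 ≈ 344643; RF = 1:344643

1:344643


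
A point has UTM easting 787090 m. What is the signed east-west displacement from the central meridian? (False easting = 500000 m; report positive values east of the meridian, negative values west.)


displacement = 787090 - 500000 = 287090 m

287090 m


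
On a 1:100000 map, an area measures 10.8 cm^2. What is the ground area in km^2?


ground_area = 10.8 * (100000/100)^2 = 10800000.0 m^2 = 10.8 km^2

10.8 km^2


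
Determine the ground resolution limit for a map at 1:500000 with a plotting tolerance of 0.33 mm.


ground = 0.33 mm * 500000 / 1000 = 165.0 m

165.0 m


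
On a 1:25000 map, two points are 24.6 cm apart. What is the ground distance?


ground = 24.6 cm * 25000 / 100 = 6150.0 m = 6.15 km

6.15 km


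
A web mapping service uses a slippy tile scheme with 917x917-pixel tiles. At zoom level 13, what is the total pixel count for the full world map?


tiles per axis = 2^13 = 8192
total tiles = 8192^2 = 67108864
pixels per axis = 8192 * 917 = 7512064
total pixels = 7512064^2 = 56431105540096

56431105540096 pixels


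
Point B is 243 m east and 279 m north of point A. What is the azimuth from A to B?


az = atan2(243, 279) = 41.1 deg
adjusted to 0-360: 41.1 degrees

41.1 degrees


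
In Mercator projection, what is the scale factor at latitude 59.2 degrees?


SF = 1 / cos(59.2) = 1 / 0.512043 = 1.953

1.953


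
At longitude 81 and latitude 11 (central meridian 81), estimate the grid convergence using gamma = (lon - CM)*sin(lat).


gamma = (81 - 81) * sin(11) = 0 * 0.190809 = 0.0 degrees

0.0 degrees


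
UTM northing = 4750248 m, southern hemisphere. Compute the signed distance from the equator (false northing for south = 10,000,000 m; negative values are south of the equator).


For southern: actual = 4750248 - 10000000 = -5249752 m

-5249752 m


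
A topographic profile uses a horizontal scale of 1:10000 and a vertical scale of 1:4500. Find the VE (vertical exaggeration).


VE = horizontal_scale / vertical_scale = 10000 / 4500 ≈ 2.2

2.2x


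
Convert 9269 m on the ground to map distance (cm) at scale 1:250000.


map_cm = 9269 * 100 / 250000 = 3.7076 cm ≈ 3.71 cm

3.71 cm


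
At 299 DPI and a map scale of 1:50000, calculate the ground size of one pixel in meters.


pixel_cm = 2.54 / 299 ≈ 0.008495 cm
ground = pixel_cm * 50000 / 100 = 2.54 * 50000 / (299 * 100) = 127000 / 29900 ≈ 4.25 m

4.25 m


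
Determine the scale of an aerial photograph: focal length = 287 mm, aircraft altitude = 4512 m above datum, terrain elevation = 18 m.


scale = f / (H - h) = 287 mm / 4494 m = 287 / 4494000 = 1:15659

1:15659


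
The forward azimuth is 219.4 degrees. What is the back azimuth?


back azimuth = (219.4 + 180) mod 360 = 39.4 degrees

39.4 degrees


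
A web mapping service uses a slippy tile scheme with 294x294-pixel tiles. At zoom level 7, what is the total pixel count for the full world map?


tiles per axis = 2^7 = 128
total tiles = 128^2 = 16384
pixels per axis = 128 * 294 = 37632
total pixels = 37632^2 = 1416167424

1416167424 pixels


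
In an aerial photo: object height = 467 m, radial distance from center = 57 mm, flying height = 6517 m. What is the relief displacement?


d = h * r / H = 467 * 57 / 6517 = 4.08 mm

4.08 mm


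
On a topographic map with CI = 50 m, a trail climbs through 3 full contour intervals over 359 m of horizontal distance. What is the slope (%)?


elevation change = 3 * 50 = 150 m
slope = 150 / 359 * 100 = 41.8%

41.8%


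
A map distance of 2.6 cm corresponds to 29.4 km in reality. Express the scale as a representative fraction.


ground = 29.4 km = 2940000 cm; RF denominator = ground / map = 2940000 / 2.6 ≈ 1130769; RF = 1:1130769

1:1130769


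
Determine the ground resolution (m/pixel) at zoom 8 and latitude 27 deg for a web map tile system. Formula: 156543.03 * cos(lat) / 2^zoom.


res = 156543.03 * cos(27) / 2^8 = 156543.03 * 0.89100652 / 256 = 544.85 m/pixel

544.85 m/pixel


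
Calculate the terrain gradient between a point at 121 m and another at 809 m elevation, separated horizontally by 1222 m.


gradient = (809 - 121) / 1222 = 688 / 1222 = 0.563

0.563


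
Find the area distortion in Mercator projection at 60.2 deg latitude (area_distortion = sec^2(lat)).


area_distortion = 1/cos^2(60.2) = 4.049

4.049


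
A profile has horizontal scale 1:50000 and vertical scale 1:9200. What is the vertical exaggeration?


VE = horizontal_scale / vertical_scale = 50000 / 9200 ≈ 5.4

5.4x


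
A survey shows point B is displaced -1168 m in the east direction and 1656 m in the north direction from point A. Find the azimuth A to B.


az = atan2(-1168, 1656) = -35.2 deg
adjusted to 0-360: 324.8 degrees

324.8 degrees


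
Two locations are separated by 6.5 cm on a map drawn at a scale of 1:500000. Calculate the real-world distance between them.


ground = 6.5 cm * 500000 / 100 = 32500.0 m = 32.5 km

32.5 km


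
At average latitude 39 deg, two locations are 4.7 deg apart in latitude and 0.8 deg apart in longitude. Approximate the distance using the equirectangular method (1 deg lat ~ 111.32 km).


dlat_km = 4.7 * 111.32 = 523.204
dlon_km = 0.8 * 111.32 * cos(39) ≈ 69.21
dist = sqrt(523.204^2 + 69.21^2) ≈ 527.8 km

527.8 km


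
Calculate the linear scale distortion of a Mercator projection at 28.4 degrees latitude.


SF = 1 / cos(28.4) = 1 / 0.879649 = 1.137

1.137


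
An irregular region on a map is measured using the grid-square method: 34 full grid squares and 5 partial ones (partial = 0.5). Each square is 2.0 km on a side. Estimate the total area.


effective squares = 34 + 5 * 0.5 = 36.5
area = 36.5 * 4.0 = 146.0 km^2

146.0 km^2


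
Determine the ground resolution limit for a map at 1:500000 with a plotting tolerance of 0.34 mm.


ground = 0.34 mm * 500000 / 1000 = 170.0 m

170.0 m


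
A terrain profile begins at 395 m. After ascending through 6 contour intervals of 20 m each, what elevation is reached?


elevation = 395 + 6 * 20 = 515 m

515 m


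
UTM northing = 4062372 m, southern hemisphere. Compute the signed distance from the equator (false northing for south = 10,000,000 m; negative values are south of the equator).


For southern: actual = 4062372 - 10000000 = -5937628 m

-5937628 m


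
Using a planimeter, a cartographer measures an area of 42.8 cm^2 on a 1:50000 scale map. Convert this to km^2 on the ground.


ground_area = 42.8 * (50000/100)^2 = 10700000.0 m^2 = 10.7 km^2

10.7 km^2


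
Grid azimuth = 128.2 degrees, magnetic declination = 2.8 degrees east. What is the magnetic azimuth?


magnetic azimuth = grid azimuth - declination (east +ve)
mag_az = 128.2 - 2.8 = 125.4 degrees

125.4 degrees


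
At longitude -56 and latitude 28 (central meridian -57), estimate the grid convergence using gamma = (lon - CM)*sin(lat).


gamma = (-56 - -57) * sin(28) = 1 * 0.469472 = 0.469 degrees

0.469 degrees


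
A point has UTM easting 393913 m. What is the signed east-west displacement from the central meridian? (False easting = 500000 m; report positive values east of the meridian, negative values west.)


displacement = 393913 - 500000 = -106087 m

-106087 m


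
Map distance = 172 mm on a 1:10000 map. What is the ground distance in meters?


ground = 172 mm * 10000 / 1000 = 1720.0 m

1720.0 m


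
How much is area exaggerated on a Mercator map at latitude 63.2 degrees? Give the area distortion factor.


area_distortion = 1/cos^2(63.2) = 4.919

4.919


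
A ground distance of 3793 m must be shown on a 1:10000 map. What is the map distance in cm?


map_cm = 3793 * 100 / 10000 = 37.93 cm

37.93 cm


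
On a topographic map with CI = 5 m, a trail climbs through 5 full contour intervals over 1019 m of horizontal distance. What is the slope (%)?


elevation change = 5 * 5 = 25 m
slope = 25 / 1019 * 100 = 2.5%

2.5%


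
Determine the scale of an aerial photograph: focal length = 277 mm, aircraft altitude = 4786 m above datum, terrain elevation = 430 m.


scale = f / (H - h) = 277 mm / 4356 m = 277 / 4356000 = 1:15726

1:15726


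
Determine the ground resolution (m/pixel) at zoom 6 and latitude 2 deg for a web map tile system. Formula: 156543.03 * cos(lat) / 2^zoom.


res = 156543.03 * cos(2) / 2^6 = 156543.03 * 0.99939083 / 64 = 2444.49 m/pixel

2444.49 m/pixel


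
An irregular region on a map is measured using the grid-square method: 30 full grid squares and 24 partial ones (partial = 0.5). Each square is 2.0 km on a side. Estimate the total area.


effective squares = 30 + 24 * 0.5 = 42.0
area = 42.0 * 4.0 = 168.0 km^2

168.0 km^2


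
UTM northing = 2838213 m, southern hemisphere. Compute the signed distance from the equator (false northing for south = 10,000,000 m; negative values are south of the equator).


For southern: actual = 2838213 - 10000000 = -7161787 m

-7161787 m


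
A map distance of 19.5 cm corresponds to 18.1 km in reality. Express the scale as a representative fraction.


ground = 18.1 km = 1810000 cm; RF denominator = ground / map = 1810000 / 19.5 ≈ 92821; RF = 1:92821

1:92821


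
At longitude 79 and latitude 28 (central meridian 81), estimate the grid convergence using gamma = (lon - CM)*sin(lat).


gamma = (79 - 81) * sin(28) = -2 * 0.469472 = -0.939 degrees

-0.939 degrees
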